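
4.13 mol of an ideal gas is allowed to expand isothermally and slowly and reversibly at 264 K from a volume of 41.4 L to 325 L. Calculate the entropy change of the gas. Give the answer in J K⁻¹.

ΔS_gas = 70.8 J/K

For an isothermal ideal gas ΔS_gas = nR ln(V₂/V₁) = 4.13 × 8.314 × ln(325/41.4) = 70.8 J/K.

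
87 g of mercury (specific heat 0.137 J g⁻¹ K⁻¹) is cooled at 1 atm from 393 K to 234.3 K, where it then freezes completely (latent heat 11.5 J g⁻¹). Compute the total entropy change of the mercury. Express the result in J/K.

ΔS = -10.4 J/K

Cooling step: ΔS₁ = m c ln(T_tr/T_i) = 87 × 0.137 × ln(234.3/393) = -6.165 J/K.
Phase change: ΔS₂ = −mL/T_tr = −87 × 11.5 / 234.3 = -4.27 J/K.
ΔS_total = (-6.165) + (-4.27) = -10.4 J/K.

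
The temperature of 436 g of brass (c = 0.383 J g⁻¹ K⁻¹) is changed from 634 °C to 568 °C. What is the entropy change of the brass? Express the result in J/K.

In kelvin: T₁ = 907.15 K, T₂ = 841.15 K. ΔS = ∫dQ_rev/T = m c ln(T₂/T₁) = 436 × 0.383 × ln(841.15/907.15) = -12.6 J/K.

ΔS = -12.6 J/K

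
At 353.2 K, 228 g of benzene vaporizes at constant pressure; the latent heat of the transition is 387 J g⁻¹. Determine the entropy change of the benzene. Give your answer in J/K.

ΔS = 250 J/K

Heat absorbed by the substance: Q = mL = 228 × 387 = 88236 J.
At constant T, ΔS = Q_rev/T = 88236 / 353.2 = 250 J/K.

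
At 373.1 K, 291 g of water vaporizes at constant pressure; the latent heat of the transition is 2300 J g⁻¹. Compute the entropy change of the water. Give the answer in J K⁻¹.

ΔS = 1790 J/K

Heat absorbed by the substance: Q = mL = 291 × 2300 = 669300 J.
At constant T, ΔS = Q_rev/T = 669300 / 373.1 = 1790 J/K.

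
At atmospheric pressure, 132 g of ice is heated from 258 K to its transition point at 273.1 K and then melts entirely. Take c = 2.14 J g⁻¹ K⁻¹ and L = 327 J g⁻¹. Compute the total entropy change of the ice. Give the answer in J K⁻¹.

ΔS = 174 J/K

Warming step: ΔS₁ = m c ln(T_tr/T_i) = 132 × 2.14 × ln(273.1/258) = 16.07 J/K.
Phase change: ΔS₂ = +mL/T_tr = 132 × 327 / 273.1 = 158.1 J/K.
ΔS_total = (16.07) + (158.1) = 174 J/K.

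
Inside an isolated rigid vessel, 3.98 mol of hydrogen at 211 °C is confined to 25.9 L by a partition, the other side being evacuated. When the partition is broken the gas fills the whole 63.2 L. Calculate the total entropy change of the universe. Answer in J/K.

No heat is exchanged and no work is done, so the ideal-gas temperature stays constant.
Entropy is a state function; using a reversible isothermal path, ΔS_gas = nR ln(V₂/V₁) = 3.98 × 8.314 × ln(63.2/25.9) = 29.5 J/K.
The insulated surroundings exchange no heat, so ΔS_surr = 0 and ΔS_universe = ΔS_gas.

ΔS_universe = 29.5 J/K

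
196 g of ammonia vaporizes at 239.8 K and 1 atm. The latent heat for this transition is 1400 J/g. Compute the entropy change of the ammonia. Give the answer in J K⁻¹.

Heat absorbed by the substance: Q = mL = 196 × 1400 = 274400 J.
At constant T, ΔS = Q_rev/T = 274400 / 239.8 = 1140 J/K.

ΔS = 1140 J/K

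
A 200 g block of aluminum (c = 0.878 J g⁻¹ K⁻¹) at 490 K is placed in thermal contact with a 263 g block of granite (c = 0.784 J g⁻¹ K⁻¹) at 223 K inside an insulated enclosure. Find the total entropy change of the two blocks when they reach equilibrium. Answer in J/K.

Energy balance: T_f = (m₁c₁T₁ + m₂c₂T₂)/(m₁c₁ + m₂c₂) = 345.8 K.
ΔS₁ = m₁c₁ ln(T_f/T₁) = 175.6 × ln(345.8/490) = -61.2 J/K.
ΔS₂ = m₂c₂ ln(T_f/T₂) = 206.192 × ln(345.8/223) = 90.46 J/K.
ΔS_total = -61.2 + 90.46 = 29.3 J/K.

ΔS_total = 29.3 J/K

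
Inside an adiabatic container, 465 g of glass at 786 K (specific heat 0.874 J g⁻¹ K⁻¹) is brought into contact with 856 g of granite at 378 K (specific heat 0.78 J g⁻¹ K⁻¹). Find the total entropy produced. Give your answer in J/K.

ΔS_total = 70.3 J/K

Energy balance: T_f = (m₁c₁T₁ + m₂c₂T₂)/(m₁c₁ + m₂c₂) = 532.38 K.
ΔS₁ = m₁c₁ ln(T_f/T₁) = 406.41 × ln(532.38/786) = -158.34 J/K.
ΔS₂ = m₂c₂ ln(T_f/T₂) = 667.68 × ln(532.38/378) = 228.65 J/K.
ΔS_total = -158.34 + 228.65 = 70.3 J/K.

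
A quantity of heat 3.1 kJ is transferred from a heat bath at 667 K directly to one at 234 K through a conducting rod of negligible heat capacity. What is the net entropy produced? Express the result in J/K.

ΔS_hot = −Q/T_H = −3100/667 = -4.648 J/K and ΔS_cold = +Q/T_C = 3100/234 = 13.25 J/K.
ΔS_total = -4.648 + 13.25 = 8.6 J/K, positive as the second law requires.

ΔS_total = 8.6 J/K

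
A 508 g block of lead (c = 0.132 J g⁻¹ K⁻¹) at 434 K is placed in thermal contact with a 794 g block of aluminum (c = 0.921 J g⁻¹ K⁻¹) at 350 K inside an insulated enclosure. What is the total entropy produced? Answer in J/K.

Energy balance: T_f = (m₁c₁T₁ + m₂c₂T₂)/(m₁c₁ + m₂c₂) = 357.06 K.
ΔS₁ = m₁c₁ ln(T_f/T₁) = 67.056 × ln(357.06/434) = -13.09 J/K.
ΔS₂ = m₂c₂ ln(T_f/T₂) = 731.274 × ln(357.06/350) = 14.6 J/K.
ΔS_total = -13.09 + 14.6 = 1.51 J/K.

ΔS_total = 1.51 J/K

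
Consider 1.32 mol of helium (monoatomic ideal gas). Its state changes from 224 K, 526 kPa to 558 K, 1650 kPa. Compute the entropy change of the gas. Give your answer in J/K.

ΔS = 12.5 J/K

ΔS = nC_p ln(T₂/T₁) − nR ln(P₂/P₁), with C_p = 5R/2 = 20.79 J mol⁻¹ K⁻¹ for a monoatomic ideal gas.
ΔS = 1.32 × [20.79 × ln(558/224) − 8.314 × ln(1650/526)] = 12.5 J/K.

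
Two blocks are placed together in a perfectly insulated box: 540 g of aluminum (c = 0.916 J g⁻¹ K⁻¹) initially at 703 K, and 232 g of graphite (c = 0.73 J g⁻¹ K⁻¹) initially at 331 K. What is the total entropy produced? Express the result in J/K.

ΔS_total = 31.3 J/K

Energy balance: T_f = (m₁c₁T₁ + m₂c₂T₂)/(m₁c₁ + m₂c₂) = 608.12 K.
ΔS₁ = m₁c₁ ln(T_f/T₁) = 494.64 × ln(608.12/703) = -71.72 J/K.
ΔS₂ = m₂c₂ ln(T_f/T₂) = 169.36 × ln(608.12/331) = 103 J/K.
ΔS_total = -71.72 + 103 = 31.3 J/K.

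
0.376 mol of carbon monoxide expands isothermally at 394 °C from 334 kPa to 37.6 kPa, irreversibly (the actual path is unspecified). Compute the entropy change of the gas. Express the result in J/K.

ΔS_gas = 6.83 J/K

Entropy is a state function, so ΔS_gas depends only on the end states.
For an isothermal ideal gas ΔS_gas = nR ln(P₁/P₂) = 0.376 × 8.314 × ln(334/37.6) = 6.83 J/K.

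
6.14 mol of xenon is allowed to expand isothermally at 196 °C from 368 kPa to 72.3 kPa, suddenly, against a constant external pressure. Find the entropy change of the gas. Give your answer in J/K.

Entropy is a state function, so ΔS_gas depends only on the end states.
For an isothermal ideal gas ΔS_gas = nR ln(P₁/P₂) = 6.14 × 8.314 × ln(368/72.3) = 83.1 J/K.

ΔS_gas = 83.1 J/K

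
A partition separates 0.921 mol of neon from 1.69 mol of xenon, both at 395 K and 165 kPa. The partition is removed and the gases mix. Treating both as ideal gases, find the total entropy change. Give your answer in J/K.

Mole fractions: x_A = 0.921/2.61 = 0.353, x_B = 0.647.
ΔS_mix = −R(n_A ln x_A + n_B ln x_B) = −8.314 × (0.921 ln 0.353 + 1.69 ln 0.647) = 14.1 J/K.

ΔS_mix = 14.1 J/K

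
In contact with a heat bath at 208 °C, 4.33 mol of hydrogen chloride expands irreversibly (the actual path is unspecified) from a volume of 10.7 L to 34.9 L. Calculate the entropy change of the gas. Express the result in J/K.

Entropy is a state function, so ΔS_gas depends only on the end states.
For an isothermal ideal gas ΔS_gas = nR ln(V₂/V₁) = 4.33 × 8.314 × ln(34.9/10.7) = 42.6 J/K.

ΔS_gas = 42.6 J/K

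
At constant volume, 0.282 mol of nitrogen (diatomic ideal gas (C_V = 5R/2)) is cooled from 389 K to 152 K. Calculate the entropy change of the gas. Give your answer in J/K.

ΔS = -5.51 J/K

At constant volume, ΔS = nC_V ln(T₂/T₁) with C_V = 5R/2 = 20.79 J mol⁻¹ K⁻¹.
ΔS = 0.282 × 20.79 × ln(152/389) = -5.51 J/K.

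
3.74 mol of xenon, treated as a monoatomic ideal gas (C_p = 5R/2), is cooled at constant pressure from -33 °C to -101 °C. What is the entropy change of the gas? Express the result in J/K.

In kelvin: T₁ = 240.15 K, T₂ = 172.15 K. At constant pressure, ΔS = nC_p ln(T₂/T₁) with C_p = 5R/2 = 20.79 J mol⁻¹ K⁻¹.
ΔS = 3.74 × 20.79 × ln(172.15/240.15) = -25.9 J/K.

ΔS = -25.9 J/K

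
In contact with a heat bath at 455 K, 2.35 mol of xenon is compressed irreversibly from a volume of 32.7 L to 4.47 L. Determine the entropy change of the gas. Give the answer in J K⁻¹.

ΔS_gas = -38.9 J/K

Entropy is a state function, so ΔS_gas depends only on the end states.
For an isothermal ideal gas ΔS_gas = nR ln(V₂/V₁) = 2.35 × 8.314 × ln(4.47/32.7) = -38.9 J/K.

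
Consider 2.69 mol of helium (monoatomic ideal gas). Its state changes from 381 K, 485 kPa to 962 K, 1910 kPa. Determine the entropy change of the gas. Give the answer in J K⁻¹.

ΔS = 21.1 J/K

ΔS = nC_p ln(T₂/T₁) − nR ln(P₂/P₁), with C_p = 5R/2 = 20.79 J mol⁻¹ K⁻¹ for a monoatomic ideal gas.
ΔS = 2.69 × [20.79 × ln(962/381) − 8.314 × ln(1910/485)] = 21.1 J/K.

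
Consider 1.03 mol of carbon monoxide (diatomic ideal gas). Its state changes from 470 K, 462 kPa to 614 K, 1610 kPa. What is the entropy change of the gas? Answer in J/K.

ΔS = nC_p ln(T₂/T₁) − nR ln(P₂/P₁), with C_p = 7R/2 = 29.1 J mol⁻¹ K⁻¹ for a diatomic ideal gas.
ΔS = 1.03 × [29.1 × ln(614/470) − 8.314 × ln(1610/462)] = -2.68 J/K.

ΔS = -2.68 J/K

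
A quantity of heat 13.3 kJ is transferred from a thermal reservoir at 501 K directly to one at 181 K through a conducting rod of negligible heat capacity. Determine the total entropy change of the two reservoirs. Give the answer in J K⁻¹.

ΔS_total = 46.9 J/K

ΔS_hot = −Q/T_H = −13300/501 = -26.55 J/K and ΔS_cold = +Q/T_C = 13300/181 = 73.48 J/K.
ΔS_total = -26.55 + 73.48 = 46.9 J/K, positive as the second law requires.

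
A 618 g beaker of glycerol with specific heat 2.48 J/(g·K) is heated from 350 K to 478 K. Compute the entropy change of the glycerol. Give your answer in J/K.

ΔS = 478 J/K

ΔS = ∫dQ_rev/T = m c ln(T₂/T₁) = 618 × 2.48 × ln(478/350) = 478 J/K.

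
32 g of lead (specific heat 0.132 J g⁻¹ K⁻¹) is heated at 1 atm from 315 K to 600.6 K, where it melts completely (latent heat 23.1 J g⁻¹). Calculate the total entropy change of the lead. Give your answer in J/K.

ΔS = 3.96 J/K

Warming step: ΔS₁ = m c ln(T_tr/T_i) = 32 × 0.132 × ln(600.6/315) = 2.726 J/K.
Phase change: ΔS₂ = +mL/T_tr = 32 × 23.1 / 600.6 = 1.231 J/K.
ΔS_total = (2.726) + (1.231) = 3.96 J/K.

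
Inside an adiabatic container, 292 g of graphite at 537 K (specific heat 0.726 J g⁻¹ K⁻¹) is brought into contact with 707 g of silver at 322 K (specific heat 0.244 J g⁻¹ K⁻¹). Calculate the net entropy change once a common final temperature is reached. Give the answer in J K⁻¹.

Energy balance: T_f = (m₁c₁T₁ + m₂c₂T₂)/(m₁c₁ + m₂c₂) = 440.54 K.
ΔS₁ = m₁c₁ ln(T_f/T₁) = 211.992 × ln(440.54/537) = -41.97 J/K.
ΔS₂ = m₂c₂ ln(T_f/T₂) = 172.508 × ln(440.54/322) = 54.07 J/K.
ΔS_total = -41.97 + 54.07 = 12.1 J/K.

ΔS_total = 12.1 J/K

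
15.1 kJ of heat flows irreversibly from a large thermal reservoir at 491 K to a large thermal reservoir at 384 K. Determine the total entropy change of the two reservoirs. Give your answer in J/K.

ΔS_total = 8.57 J/K

ΔS_hot = −Q/T_H = −15100/491 = -30.75 J/K and ΔS_cold = +Q/T_C = 15100/384 = 39.32 J/K.
ΔS_total = -30.75 + 39.32 = 8.57 J/K, positive as the second law requires.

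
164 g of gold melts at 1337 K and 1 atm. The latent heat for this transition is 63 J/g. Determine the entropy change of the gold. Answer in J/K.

ΔS = 7.73 J/K

Heat absorbed by the substance: Q = mL = 164 × 63 = 10332 J.
At constant T, ΔS = Q_rev/T = 10332 / 1337 = 7.73 J/K.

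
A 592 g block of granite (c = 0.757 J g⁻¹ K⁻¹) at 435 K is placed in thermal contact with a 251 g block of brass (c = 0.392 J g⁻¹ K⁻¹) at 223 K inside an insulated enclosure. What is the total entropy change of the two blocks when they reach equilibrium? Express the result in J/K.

ΔS_total = 15.6 J/K

Energy balance: T_f = (m₁c₁T₁ + m₂c₂T₂)/(m₁c₁ + m₂c₂) = 396.83 K.
ΔS₁ = m₁c₁ ln(T_f/T₁) = 448.144 × ln(396.83/435) = -41.15 J/K.
ΔS₂ = m₂c₂ ln(T_f/T₂) = 98.392 × ln(396.83/223) = 56.71 J/K.
ΔS_total = -41.15 + 56.71 = 15.6 J/K.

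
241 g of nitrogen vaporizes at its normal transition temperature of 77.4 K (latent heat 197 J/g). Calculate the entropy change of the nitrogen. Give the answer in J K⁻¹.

ΔS = 613 J/K

Heat absorbed by the substance: Q = mL = 241 × 197 = 47477 J.
At constant T, ΔS = Q_rev/T = 47477 / 77.4 = 613 J/K.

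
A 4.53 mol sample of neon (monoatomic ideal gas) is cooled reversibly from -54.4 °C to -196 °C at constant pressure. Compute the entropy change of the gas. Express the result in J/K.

In kelvin: T₁ = 218.75 K, T₂ = 77.15 K. At constant pressure, ΔS = nC_p ln(T₂/T₁) with C_p = 5R/2 = 20.79 J mol⁻¹ K⁻¹.
ΔS = 4.53 × 20.79 × ln(77.15/218.75) = -98.1 J/K.

ΔS = -98.1 J/K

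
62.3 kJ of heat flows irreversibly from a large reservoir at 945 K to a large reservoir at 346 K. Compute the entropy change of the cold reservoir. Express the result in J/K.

ΔS_cold = 180 J/K

The cold reservoir gains heat Q, so ΔS_cold = +Q/T_C = 62300/346 = 180 J/K.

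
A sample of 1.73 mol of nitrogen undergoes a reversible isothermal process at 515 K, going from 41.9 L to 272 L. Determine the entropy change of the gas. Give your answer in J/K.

ΔS_gas = 26.9 J/K

For an isothermal ideal gas ΔS_gas = nR ln(V₂/V₁) = 1.73 × 8.314 × ln(272/41.9) = 26.9 J/K.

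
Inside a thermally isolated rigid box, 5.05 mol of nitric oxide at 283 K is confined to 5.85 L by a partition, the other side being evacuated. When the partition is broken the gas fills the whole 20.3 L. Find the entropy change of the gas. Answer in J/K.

ΔS_gas = 52.2 J/K

No heat is exchanged and no work is done, so the ideal-gas temperature stays constant.
Entropy is a state function; using a reversible isothermal path, ΔS_gas = nR ln(V₂/V₁) = 5.05 × 8.314 × ln(20.3/5.85) = 52.2 J/K.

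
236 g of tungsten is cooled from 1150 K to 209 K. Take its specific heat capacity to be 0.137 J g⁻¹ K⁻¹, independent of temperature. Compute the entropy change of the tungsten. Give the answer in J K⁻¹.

ΔS = ∫dQ_rev/T = m c ln(T₂/T₁) = 236 × 0.137 × ln(209/1150) = -55.1 J/K.

ΔS = -55.1 J/K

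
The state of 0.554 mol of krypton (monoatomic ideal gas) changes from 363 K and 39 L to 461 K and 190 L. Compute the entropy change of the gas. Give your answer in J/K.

ΔS = 8.94 J/K

Entropy is a state function: ΔS = nC_V ln(T₂/T₁) + nR ln(V₂/V₁), with C_V = 3R/2 = 12.47 J mol⁻¹ K⁻¹ for a monoatomic ideal gas.
ΔS = 0.554 × [12.47 × ln(461/363) + 8.314 × ln(190/39)] = 8.94 J/K.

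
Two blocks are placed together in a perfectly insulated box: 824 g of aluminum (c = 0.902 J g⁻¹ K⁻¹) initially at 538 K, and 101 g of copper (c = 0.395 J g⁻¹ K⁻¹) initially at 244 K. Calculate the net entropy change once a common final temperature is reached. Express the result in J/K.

ΔS_total = 9.43 J/K

Energy balance: T_f = (m₁c₁T₁ + m₂c₂T₂)/(m₁c₁ + m₂c₂) = 523.02 K.
ΔS₁ = m₁c₁ ln(T_f/T₁) = 743.248 × ln(523.02/538) = -20.984 J/K.
ΔS₂ = m₂c₂ ln(T_f/T₂) = 39.895 × ln(523.02/244) = 30.418 J/K.
ΔS_total = -20.984 + 30.418 = 9.43 J/K.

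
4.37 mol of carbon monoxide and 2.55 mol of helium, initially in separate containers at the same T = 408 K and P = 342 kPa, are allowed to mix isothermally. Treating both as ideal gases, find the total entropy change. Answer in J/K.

ΔS_mix = 37.9 J/K

Mole fractions: x_A = 4.37/6.92 = 0.632, x_B = 0.368.
ΔS_mix = −R(n_A ln x_A + n_B ln x_B) = −8.314 × (4.37 ln 0.632 + 2.55 ln 0.368) = 37.9 J/K.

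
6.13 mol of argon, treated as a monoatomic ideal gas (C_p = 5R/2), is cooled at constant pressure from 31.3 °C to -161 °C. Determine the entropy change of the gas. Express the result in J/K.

ΔS = -127 J/K

In kelvin: T₁ = 304.45 K, T₂ = 112.15 K. At constant pressure, ΔS = nC_p ln(T₂/T₁) with C_p = 5R/2 = 20.79 J mol⁻¹ K⁻¹.
ΔS = 6.13 × 20.79 × ln(112.15/304.45) = -127 J/K.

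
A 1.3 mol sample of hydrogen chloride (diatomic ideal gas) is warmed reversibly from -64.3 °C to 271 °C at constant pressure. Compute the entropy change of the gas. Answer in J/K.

In kelvin: T₁ = 208.85 K, T₂ = 544.15 K. At constant pressure, ΔS = nC_p ln(T₂/T₁) with C_p = 7R/2 = 29.1 J mol⁻¹ K⁻¹.
ΔS = 1.3 × 29.1 × ln(544.15/208.85) = 36.2 J/K.

ΔS = 36.2 J/K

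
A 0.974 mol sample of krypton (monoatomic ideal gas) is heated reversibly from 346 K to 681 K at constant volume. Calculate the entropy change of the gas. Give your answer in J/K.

At constant volume, ΔS = nC_V ln(T₂/T₁) with C_V = 3R/2 = 12.47 J mol⁻¹ K⁻¹.
ΔS = 0.974 × 12.47 × ln(681/346) = 8.22 J/K.

ΔS = 8.22 J/K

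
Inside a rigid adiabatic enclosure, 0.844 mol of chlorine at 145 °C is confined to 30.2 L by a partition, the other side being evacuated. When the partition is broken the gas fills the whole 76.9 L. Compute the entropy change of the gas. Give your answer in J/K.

ΔS_gas = 6.56 J/K

For an ideal gas in free expansion Q = 0 and W = 0, so T is unchanged.
Entropy is a state function; using a reversible isothermal path, ΔS_gas = nR ln(V₂/V₁) = 0.844 × 8.314 × ln(76.9/30.2) = 6.56 J/K.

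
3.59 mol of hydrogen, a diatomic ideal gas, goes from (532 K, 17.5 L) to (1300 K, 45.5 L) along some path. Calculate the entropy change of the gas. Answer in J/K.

Entropy is a state function: ΔS = nC_V ln(T₂/T₁) + nR ln(V₂/V₁), with C_V = 5R/2 = 20.79 J mol⁻¹ K⁻¹ for a diatomic ideal gas.
ΔS = 3.59 × [20.79 × ln(1300/532) + 8.314 × ln(45.5/17.5)] = 95.2 J/K.

ΔS = 95.2 J/K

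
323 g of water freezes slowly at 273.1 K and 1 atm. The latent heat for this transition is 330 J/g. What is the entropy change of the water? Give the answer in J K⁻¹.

Heat released by the substance: Q = −mL = −323 × 330 = −106590 J.
At constant T, ΔS = Q_rev/T = −106590 / 273.1 = -390 J/K.

ΔS = -390 J/K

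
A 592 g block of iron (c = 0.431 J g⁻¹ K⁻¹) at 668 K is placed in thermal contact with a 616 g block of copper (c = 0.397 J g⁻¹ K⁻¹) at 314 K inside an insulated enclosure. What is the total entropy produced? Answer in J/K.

ΔS_total = 34.6 J/K

Energy balance: T_f = (m₁c₁T₁ + m₂c₂T₂)/(m₁c₁ + m₂c₂) = 494.75 K.
ΔS₁ = m₁c₁ ln(T_f/T₁) = 255.152 × ln(494.75/668) = -76.6 J/K.
ΔS₂ = m₂c₂ ln(T_f/T₂) = 244.552 × ln(494.75/314) = 111.2 J/K.
ΔS_total = -76.6 + 111.2 = 34.6 J/K.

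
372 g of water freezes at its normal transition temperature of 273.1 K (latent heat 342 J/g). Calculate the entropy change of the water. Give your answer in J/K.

ΔS = -466 J/K

Heat released by the substance: Q = −mL = −372 × 342 = −127224 J.
At constant T, ΔS = Q_rev/T = −127224 / 273.1 = -466 J/K.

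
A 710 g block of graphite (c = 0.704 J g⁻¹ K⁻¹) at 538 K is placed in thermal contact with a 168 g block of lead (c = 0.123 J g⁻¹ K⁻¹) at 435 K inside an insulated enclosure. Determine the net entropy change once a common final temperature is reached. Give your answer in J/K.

Energy balance: T_f = (m₁c₁T₁ + m₂c₂T₂)/(m₁c₁ + m₂c₂) = 533.91 K.
ΔS₁ = m₁c₁ ln(T_f/T₁) = 499.84 × ln(533.91/538) = -3.814 J/K.
ΔS₂ = m₂c₂ ln(T_f/T₂) = 20.664 × ln(533.91/435) = 4.234 J/K.
ΔS_total = -3.814 + 4.234 = 0.42 J/K.

ΔS_total = 0.42 J/K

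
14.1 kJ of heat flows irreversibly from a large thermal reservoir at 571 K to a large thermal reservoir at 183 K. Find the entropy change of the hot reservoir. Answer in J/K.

ΔS_hot = -24.7 J/K

The hot reservoir loses heat Q, so ΔS_hot = −Q/T_H = −14100/571 = -24.7 J/K.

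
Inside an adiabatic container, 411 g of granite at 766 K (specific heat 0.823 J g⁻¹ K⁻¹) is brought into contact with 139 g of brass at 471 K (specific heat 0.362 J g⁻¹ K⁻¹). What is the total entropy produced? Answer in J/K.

Energy balance: T_f = (m₁c₁T₁ + m₂c₂T₂)/(m₁c₁ + m₂c₂) = 727.8 K.
ΔS₁ = m₁c₁ ln(T_f/T₁) = 338.253 × ln(727.8/766) = -17.304 J/K.
ΔS₂ = m₂c₂ ln(T_f/T₂) = 50.318 × ln(727.8/471) = 21.897 J/K.
ΔS_total = -17.304 + 21.897 = 4.59 J/K.

ΔS_total = 4.59 J/K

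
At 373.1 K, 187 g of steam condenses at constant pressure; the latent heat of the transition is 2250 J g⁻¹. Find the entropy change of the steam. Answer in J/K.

ΔS = -1130 J/K

Heat released by the substance: Q = −mL = −187 × 2250 = −420750 J.
At constant T, ΔS = Q_rev/T = −420750 / 373.1 = -1130 J/K.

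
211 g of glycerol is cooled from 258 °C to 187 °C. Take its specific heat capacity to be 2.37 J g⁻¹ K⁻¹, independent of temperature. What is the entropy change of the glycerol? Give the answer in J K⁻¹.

In kelvin: T₁ = 531.15 K, T₂ = 460.15 K. ΔS = ∫dQ_rev/T = m c ln(T₂/T₁) = 211 × 2.37 × ln(460.15/531.15) = -71.8 J/K.

ΔS = -71.8 J/K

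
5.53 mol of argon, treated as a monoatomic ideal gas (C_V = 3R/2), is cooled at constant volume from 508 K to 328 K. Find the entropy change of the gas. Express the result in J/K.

ΔS = -30.2 J/K

At constant volume, ΔS = nC_V ln(T₂/T₁) with C_V = 3R/2 = 12.47 J mol⁻¹ K⁻¹.
ΔS = 5.53 × 12.47 × ln(328/508) = -30.2 J/K.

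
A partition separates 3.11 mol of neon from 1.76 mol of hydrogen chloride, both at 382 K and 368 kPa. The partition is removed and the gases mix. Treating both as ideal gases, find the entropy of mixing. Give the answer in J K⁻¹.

Mole fractions: x_A = 3.11/4.87 = 0.639, x_B = 0.361.
ΔS_mix = −R(n_A ln x_A + n_B ln x_B) = −8.314 × (3.11 ln 0.639 + 1.76 ln 0.361) = 26.5 J/K.

ΔS_mix = 26.5 J/K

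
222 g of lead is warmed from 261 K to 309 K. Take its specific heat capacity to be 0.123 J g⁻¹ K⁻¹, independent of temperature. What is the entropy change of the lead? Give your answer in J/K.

ΔS = 4.61 J/K

ΔS = ∫dQ_rev/T = m c ln(T₂/T₁) = 222 × 0.123 × ln(309/261) = 4.61 J/K.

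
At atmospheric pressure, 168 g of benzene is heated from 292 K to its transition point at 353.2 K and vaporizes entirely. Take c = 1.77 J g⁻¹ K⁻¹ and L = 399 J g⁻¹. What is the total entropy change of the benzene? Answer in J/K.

Warming step: ΔS₁ = m c ln(T_tr/T_i) = 168 × 1.77 × ln(353.2/292) = 56.58 J/K.
Phase change: ΔS₂ = +mL/T_tr = 168 × 399 / 353.2 = 189.8 J/K.
ΔS_total = (56.58) + (189.8) = 246 J/K.

ΔS = 246 J/K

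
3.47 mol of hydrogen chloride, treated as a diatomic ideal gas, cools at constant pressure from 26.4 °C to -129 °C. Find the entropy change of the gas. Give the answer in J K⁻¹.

ΔS = -73.9 J/K

In kelvin: T₁ = 299.55 K, T₂ = 144.15 K. At constant pressure, ΔS = nC_p ln(T₂/T₁) with C_p = 7R/2 = 29.1 J mol⁻¹ K⁻¹.
ΔS = 3.47 × 29.1 × ln(144.15/299.55) = -73.9 J/K.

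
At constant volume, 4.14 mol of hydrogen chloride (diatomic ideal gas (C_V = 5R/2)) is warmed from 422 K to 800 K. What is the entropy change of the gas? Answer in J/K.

At constant volume, ΔS = nC_V ln(T₂/T₁) with C_V = 5R/2 = 20.79 J mol⁻¹ K⁻¹.
ΔS = 4.14 × 20.79 × ln(800/422) = 55 J/K.

ΔS = 55 J/K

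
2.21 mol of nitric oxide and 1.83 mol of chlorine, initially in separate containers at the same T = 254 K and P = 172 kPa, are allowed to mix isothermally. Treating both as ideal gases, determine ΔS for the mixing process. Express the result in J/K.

ΔS_mix = 23.1 J/K

Mole fractions: x_A = 2.21/4.04 = 0.547, x_B = 0.453.
ΔS_mix = −R(n_A ln x_A + n_B ln x_B) = −8.314 × (2.21 ln 0.547 + 1.83 ln 0.453) = 23.1 J/K.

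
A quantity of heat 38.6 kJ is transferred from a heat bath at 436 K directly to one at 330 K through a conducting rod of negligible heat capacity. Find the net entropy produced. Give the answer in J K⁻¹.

ΔS_hot = −Q/T_H = −38600/436 = -88.532 J/K and ΔS_cold = +Q/T_C = 38600/330 = 116.97 J/K.
ΔS_total = -88.532 + 116.97 = 28.4 J/K, positive as the second law requires.

ΔS_total = 28.4 J/K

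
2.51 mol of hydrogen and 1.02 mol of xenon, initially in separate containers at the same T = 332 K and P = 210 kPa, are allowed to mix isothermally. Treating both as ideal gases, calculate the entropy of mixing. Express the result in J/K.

ΔS_mix = 17.6 J/K

Mole fractions: x_A = 2.51/3.53 = 0.711, x_B = 0.289.
ΔS_mix = −R(n_A ln x_A + n_B ln x_B) = −8.314 × (2.51 ln 0.711 + 1.02 ln 0.289) = 17.6 J/K.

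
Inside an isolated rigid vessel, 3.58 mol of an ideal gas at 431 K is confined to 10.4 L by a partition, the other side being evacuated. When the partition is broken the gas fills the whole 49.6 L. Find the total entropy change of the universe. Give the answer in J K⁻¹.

For an ideal gas in free expansion Q = 0 and W = 0, so T is unchanged.
Entropy is a state function; using a reversible isothermal path, ΔS_gas = nR ln(V₂/V₁) = 3.58 × 8.314 × ln(49.6/10.4) = 46.5 J/K.
The insulated surroundings exchange no heat, so ΔS_surr = 0 and ΔS_universe = ΔS_gas.

ΔS_universe = 46.5 J/K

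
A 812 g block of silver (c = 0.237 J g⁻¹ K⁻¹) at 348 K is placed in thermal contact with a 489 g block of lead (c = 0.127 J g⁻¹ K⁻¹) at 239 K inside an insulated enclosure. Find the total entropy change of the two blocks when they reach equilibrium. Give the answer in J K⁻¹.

Energy balance: T_f = (m₁c₁T₁ + m₂c₂T₂)/(m₁c₁ + m₂c₂) = 321.41 K.
ΔS₁ = m₁c₁ ln(T_f/T₁) = 192.444 × ln(321.41/348) = -15.3 J/K.
ΔS₂ = m₂c₂ ln(T_f/T₂) = 62.103 × ln(321.41/239) = 18.4 J/K.
ΔS_total = -15.3 + 18.4 = 3.1 J/K.

ΔS_total = 3.1 J/K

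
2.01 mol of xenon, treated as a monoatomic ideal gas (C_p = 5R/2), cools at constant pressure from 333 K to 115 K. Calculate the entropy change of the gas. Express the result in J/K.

At constant pressure, ΔS = nC_p ln(T₂/T₁) with C_p = 5R/2 = 20.79 J mol⁻¹ K⁻¹.
ΔS = 2.01 × 20.79 × ln(115/333) = -44.4 J/K.

ΔS = -44.4 J/K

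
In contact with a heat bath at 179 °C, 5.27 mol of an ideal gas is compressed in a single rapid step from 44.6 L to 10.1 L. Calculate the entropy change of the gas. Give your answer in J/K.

ΔS_gas = -65.1 J/K

Entropy is a state function, so ΔS_gas depends only on the end states.
For an isothermal ideal gas ΔS_gas = nR ln(V₂/V₁) = 5.27 × 8.314 × ln(10.1/44.6) = -65.1 J/K.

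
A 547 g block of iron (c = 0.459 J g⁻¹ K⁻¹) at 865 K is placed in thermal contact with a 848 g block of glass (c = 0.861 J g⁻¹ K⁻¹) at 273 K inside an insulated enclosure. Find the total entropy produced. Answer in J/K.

ΔS_total = 144 J/K

Energy balance: T_f = (m₁c₁T₁ + m₂c₂T₂)/(m₁c₁ + m₂c₂) = 424.48 K.
ΔS₁ = m₁c₁ ln(T_f/T₁) = 251.073 × ln(424.48/865) = -178.7 J/K.
ΔS₂ = m₂c₂ ln(T_f/T₂) = 730.128 × ln(424.48/273) = 322.3 J/K.
ΔS_total = -178.7 + 322.3 = 144 J/K.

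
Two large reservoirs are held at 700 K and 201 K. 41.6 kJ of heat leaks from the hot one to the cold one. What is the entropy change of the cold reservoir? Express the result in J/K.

ΔS_cold = 207 J/K

The cold reservoir gains heat Q, so ΔS_cold = +Q/T_C = 41600/201 = 207 J/K.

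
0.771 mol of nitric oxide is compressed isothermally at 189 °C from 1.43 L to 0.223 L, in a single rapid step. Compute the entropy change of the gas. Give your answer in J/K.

ΔS_gas = -11.9 J/K

Entropy is a state function, so ΔS_gas depends only on the end states.
For an isothermal ideal gas ΔS_gas = nR ln(V₂/V₁) = 0.771 × 8.314 × ln(0.223/1.43) = -11.9 J/K.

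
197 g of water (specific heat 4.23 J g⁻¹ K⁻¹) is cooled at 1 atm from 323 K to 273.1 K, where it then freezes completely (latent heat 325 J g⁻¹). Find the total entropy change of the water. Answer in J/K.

Cooling step: ΔS₁ = m c ln(T_tr/T_i) = 197 × 4.23 × ln(273.1/323) = -139.8 J/K.
Phase change: ΔS₂ = −mL/T_tr = −197 × 325 / 273.1 = -234.4 J/K.
ΔS_total = (-139.8) + (-234.4) = -374 J/K.

ΔS = -374 J/K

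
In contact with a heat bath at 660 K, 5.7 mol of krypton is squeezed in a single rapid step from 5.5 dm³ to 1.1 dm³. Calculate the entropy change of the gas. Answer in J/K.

Entropy is a state function, so ΔS_gas depends only on the end states.
For an isothermal ideal gas ΔS_gas = nR ln(V₂/V₁) = 5.7 × 8.314 × ln(1.1/5.5) = -76.3 J/K.

ΔS_gas = -76.3 J/K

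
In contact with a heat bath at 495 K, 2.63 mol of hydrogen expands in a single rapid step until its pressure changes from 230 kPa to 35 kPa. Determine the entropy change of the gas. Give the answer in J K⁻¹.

ΔS_gas = 41.2 J/K

Entropy is a state function, so ΔS_gas depends only on the end states.
For an isothermal ideal gas ΔS_gas = nR ln(P₁/P₂) = 2.63 × 8.314 × ln(230/35) = 41.2 J/K.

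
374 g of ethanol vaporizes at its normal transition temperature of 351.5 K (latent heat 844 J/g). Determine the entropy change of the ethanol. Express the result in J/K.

Heat absorbed by the substance: Q = mL = 374 × 844 = 315656 J.
At constant T, ΔS = Q_rev/T = 315656 / 351.5 = 898 J/K.

ΔS = 898 J/K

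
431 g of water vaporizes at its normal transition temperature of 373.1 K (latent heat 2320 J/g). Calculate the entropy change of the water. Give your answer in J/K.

ΔS = 2680 J/K

Heat absorbed by the substance: Q = mL = 431 × 2320 = 999920 J.
At constant T, ΔS = Q_rev/T = 999920 / 373.1 = 2680 J/K.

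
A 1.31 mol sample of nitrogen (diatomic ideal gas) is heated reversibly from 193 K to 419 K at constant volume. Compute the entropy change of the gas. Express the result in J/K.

At constant volume, ΔS = nC_V ln(T₂/T₁) with C_V = 5R/2 = 20.79 J mol⁻¹ K⁻¹.
ΔS = 1.31 × 20.79 × ln(419/193) = 21.1 J/K.

ΔS = 21.1 J/K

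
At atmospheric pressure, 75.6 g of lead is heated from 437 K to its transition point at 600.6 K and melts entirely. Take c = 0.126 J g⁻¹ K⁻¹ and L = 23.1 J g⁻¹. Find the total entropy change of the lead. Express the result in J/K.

ΔS = 5.94 J/K

Warming step: ΔS₁ = m c ln(T_tr/T_i) = 75.6 × 0.126 × ln(600.6/437) = 3.029 J/K.
Phase change: ΔS₂ = +mL/T_tr = 75.6 × 23.1 / 600.6 = 2.908 J/K.
ΔS_total = (3.029) + (2.908) = 5.94 J/K.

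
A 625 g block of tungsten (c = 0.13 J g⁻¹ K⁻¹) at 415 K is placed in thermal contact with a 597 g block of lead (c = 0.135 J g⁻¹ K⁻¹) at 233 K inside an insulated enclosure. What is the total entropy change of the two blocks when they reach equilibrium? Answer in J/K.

Energy balance: T_f = (m₁c₁T₁ + m₂c₂T₂)/(m₁c₁ + m₂c₂) = 324.37 K.
ΔS₁ = m₁c₁ ln(T_f/T₁) = 81.25 × ln(324.37/415) = -20.02 J/K.
ΔS₂ = m₂c₂ ln(T_f/T₂) = 80.595 × ln(324.37/233) = 26.66 J/K.
ΔS_total = -20.02 + 26.66 = 6.64 J/K.

ΔS_total = 6.64 J/K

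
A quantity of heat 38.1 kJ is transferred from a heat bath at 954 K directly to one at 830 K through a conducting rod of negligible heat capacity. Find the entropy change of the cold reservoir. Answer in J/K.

The cold reservoir gains heat Q, so ΔS_cold = +Q/T_C = 38100/830 = 45.9 J/K.

ΔS_cold = 45.9 J/K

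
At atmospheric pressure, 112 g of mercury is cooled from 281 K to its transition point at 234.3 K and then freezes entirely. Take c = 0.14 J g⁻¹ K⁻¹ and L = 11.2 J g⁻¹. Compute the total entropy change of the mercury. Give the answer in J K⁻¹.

Cooling step: ΔS₁ = m c ln(T_tr/T_i) = 112 × 0.14 × ln(234.3/281) = -2.85 J/K.
Phase change: ΔS₂ = −mL/T_tr = −112 × 11.2 / 234.3 = -5.354 J/K.
ΔS_total = (-2.85) + (-5.354) = -8.2 J/K.

ΔS = -8.2 J/K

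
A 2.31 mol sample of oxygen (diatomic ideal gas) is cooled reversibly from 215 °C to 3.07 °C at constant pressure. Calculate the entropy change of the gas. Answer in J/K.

In kelvin: T₁ = 488.15 K, T₂ = 276.22 K. At constant pressure, ΔS = nC_p ln(T₂/T₁) with C_p = 7R/2 = 29.1 J mol⁻¹ K⁻¹.
ΔS = 2.31 × 29.1 × ln(276.22/488.15) = -38.3 J/K.

ΔS = -38.3 J/K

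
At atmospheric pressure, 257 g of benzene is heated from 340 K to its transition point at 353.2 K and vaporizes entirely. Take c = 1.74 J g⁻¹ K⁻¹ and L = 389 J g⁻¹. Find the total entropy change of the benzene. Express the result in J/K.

ΔS = 300 J/K

Warming step: ΔS₁ = m c ln(T_tr/T_i) = 257 × 1.74 × ln(353.2/340) = 17.03 J/K.
Phase change: ΔS₂ = +mL/T_tr = 257 × 389 / 353.2 = 283 J/K.
ΔS_total = (17.03) + (283) = 300 J/K.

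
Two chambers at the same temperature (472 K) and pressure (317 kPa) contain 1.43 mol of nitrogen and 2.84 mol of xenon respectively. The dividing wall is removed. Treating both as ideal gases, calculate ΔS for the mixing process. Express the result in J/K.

Mole fractions: x_A = 1.43/4.27 = 0.335, x_B = 0.665.
ΔS_mix = −R(n_A ln x_A + n_B ln x_B) = −8.314 × (1.43 ln 0.335 + 2.84 ln 0.665) = 22.6 J/K.

ΔS_mix = 22.6 J/K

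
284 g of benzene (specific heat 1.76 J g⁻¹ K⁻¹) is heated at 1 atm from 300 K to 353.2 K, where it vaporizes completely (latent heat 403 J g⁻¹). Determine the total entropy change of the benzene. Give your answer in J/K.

Warming step: ΔS₁ = m c ln(T_tr/T_i) = 284 × 1.76 × ln(353.2/300) = 81.6 J/K.
Phase change: ΔS₂ = +mL/T_tr = 284 × 403 / 353.2 = 324 J/K.
ΔS_total = (81.6) + (324) = 406 J/K.

ΔS = 406 J/K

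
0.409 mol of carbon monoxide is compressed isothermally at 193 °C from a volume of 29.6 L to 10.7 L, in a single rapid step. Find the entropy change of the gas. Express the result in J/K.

ΔS_gas = -3.46 J/K

Entropy is a state function, so ΔS_gas depends only on the end states.
For an isothermal ideal gas ΔS_gas = nR ln(V₂/V₁) = 0.409 × 8.314 × ln(10.7/29.6) = -3.46 J/K.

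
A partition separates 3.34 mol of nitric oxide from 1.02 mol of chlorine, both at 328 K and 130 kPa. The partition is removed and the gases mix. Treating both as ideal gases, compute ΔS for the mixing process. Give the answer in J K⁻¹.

ΔS_mix = 19.7 J/K

Mole fractions: x_A = 3.34/4.36 = 0.766, x_B = 0.234.
ΔS_mix = −R(n_A ln x_A + n_B ln x_B) = −8.314 × (3.34 ln 0.766 + 1.02 ln 0.234) = 19.7 J/K.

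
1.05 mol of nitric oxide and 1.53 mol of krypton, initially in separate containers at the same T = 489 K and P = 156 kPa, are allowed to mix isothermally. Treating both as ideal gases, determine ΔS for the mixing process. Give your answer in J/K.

ΔS_mix = 14.5 J/K

Mole fractions: x_A = 1.05/2.58 = 0.407, x_B = 0.593.
ΔS_mix = −R(n_A ln x_A + n_B ln x_B) = −8.314 × (1.05 ln 0.407 + 1.53 ln 0.593) = 14.5 J/K.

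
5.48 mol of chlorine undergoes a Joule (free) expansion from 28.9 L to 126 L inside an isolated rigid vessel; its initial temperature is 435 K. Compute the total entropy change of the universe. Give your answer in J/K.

ΔS_universe = 67.1 J/K

For an ideal gas in free expansion Q = 0 and W = 0, so T is unchanged.
Entropy is a state function; using a reversible isothermal path, ΔS_gas = nR ln(V₂/V₁) = 5.48 × 8.314 × ln(126/28.9) = 67.1 J/K.
The insulated surroundings exchange no heat, so ΔS_surr = 0 and ΔS_universe = ΔS_gas.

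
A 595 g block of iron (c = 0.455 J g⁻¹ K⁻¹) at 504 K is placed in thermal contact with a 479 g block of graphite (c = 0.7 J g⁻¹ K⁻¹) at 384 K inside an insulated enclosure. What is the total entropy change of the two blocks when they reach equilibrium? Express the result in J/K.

Energy balance: T_f = (m₁c₁T₁ + m₂c₂T₂)/(m₁c₁ + m₂c₂) = 437.61 K.
ΔS₁ = m₁c₁ ln(T_f/T₁) = 270.725 × ln(437.61/504) = -38.2415 J/K.
ΔS₂ = m₂c₂ ln(T_f/T₂) = 335.3 × ln(437.61/384) = 43.8163 J/K.
ΔS_total = -38.2415 + 43.8163 = 5.57 J/K.

ΔS_total = 5.57 J/K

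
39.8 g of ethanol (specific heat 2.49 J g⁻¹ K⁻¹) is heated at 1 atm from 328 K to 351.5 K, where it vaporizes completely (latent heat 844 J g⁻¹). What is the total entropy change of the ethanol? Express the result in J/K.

Warming step: ΔS₁ = m c ln(T_tr/T_i) = 39.8 × 2.49 × ln(351.5/328) = 6.857 J/K.
Phase change: ΔS₂ = +mL/T_tr = 39.8 × 844 / 351.5 = 95.57 J/K.
ΔS_total = (6.857) + (95.57) = 102 J/K.

ΔS = 102 J/K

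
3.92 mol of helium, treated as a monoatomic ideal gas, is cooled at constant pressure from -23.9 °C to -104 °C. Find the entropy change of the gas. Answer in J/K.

ΔS = -31.6 J/K

In kelvin: T₁ = 249.25 K, T₂ = 169.15 K. At constant pressure, ΔS = nC_p ln(T₂/T₁) with C_p = 5R/2 = 20.79 J mol⁻¹ K⁻¹.
ΔS = 3.92 × 20.79 × ln(169.15/249.25) = -31.6 J/K.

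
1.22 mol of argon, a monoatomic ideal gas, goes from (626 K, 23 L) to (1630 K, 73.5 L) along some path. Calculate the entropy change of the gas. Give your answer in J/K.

ΔS = 26.3 J/K

Entropy is a state function: ΔS = nC_V ln(T₂/T₁) + nR ln(V₂/V₁), with C_V = 3R/2 = 12.47 J mol⁻¹ K⁻¹ for a monoatomic ideal gas.
ΔS = 1.22 × [12.47 × ln(1630/626) + 8.314 × ln(73.5/23)] = 26.3 J/K.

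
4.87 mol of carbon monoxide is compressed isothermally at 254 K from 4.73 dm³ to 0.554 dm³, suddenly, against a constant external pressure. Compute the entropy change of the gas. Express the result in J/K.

Entropy is a state function, so ΔS_gas depends only on the end states.
For an isothermal ideal gas ΔS_gas = nR ln(V₂/V₁) = 4.87 × 8.314 × ln(0.554/4.73) = -86.8 J/K.

ΔS_gas = -86.8 J/K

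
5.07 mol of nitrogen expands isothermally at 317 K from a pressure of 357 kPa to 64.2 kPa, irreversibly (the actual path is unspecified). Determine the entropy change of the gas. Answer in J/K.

Entropy is a state function, so ΔS_gas depends only on the end states.
For an isothermal ideal gas ΔS_gas = nR ln(P₁/P₂) = 5.07 × 8.314 × ln(357/64.2) = 72.3 J/K.

ΔS_gas = 72.3 J/K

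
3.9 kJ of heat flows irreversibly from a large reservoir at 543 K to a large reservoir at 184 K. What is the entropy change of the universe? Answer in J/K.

ΔS_hot = −Q/T_H = −3900/543 = -7.182 J/K and ΔS_cold = +Q/T_C = 3900/184 = 21.2 J/K.
ΔS_total = -7.182 + 21.2 = 14 J/K, positive as the second law requires.

ΔS_total = 14 J/K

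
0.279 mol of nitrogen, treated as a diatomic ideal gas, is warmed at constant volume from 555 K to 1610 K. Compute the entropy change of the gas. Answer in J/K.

ΔS = 6.18 J/K

At constant volume, ΔS = nC_V ln(T₂/T₁) with C_V = 5R/2 = 20.79 J mol⁻¹ K⁻¹.
ΔS = 0.279 × 20.79 × ln(1610/555) = 6.18 J/K.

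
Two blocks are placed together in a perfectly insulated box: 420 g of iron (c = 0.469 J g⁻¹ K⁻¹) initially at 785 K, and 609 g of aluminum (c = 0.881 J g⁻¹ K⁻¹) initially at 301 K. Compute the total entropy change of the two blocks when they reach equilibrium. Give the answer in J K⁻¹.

ΔS_total = 74.5 J/K

Energy balance: T_f = (m₁c₁T₁ + m₂c₂T₂)/(m₁c₁ + m₂c₂) = 430.98 K.
ΔS₁ = m₁c₁ ln(T_f/T₁) = 196.98 × ln(430.98/785) = -118.1 J/K.
ΔS₂ = m₂c₂ ln(T_f/T₂) = 536.529 × ln(430.98/301) = 192.6 J/K.
ΔS_total = -118.1 + 192.6 = 74.5 J/K.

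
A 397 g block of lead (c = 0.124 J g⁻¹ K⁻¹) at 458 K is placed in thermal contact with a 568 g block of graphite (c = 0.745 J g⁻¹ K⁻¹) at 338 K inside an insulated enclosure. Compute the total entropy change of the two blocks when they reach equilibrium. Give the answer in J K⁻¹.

Energy balance: T_f = (m₁c₁T₁ + m₂c₂T₂)/(m₁c₁ + m₂c₂) = 350.51 K.
ΔS₁ = m₁c₁ ln(T_f/T₁) = 49.228 × ln(350.51/458) = -13.168 J/K.
ΔS₂ = m₂c₂ ln(T_f/T₂) = 423.16 × ln(350.51/338) = 15.373 J/K.
ΔS_total = -13.168 + 15.373 = 2.21 J/K.

ΔS_total = 2.21 J/K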